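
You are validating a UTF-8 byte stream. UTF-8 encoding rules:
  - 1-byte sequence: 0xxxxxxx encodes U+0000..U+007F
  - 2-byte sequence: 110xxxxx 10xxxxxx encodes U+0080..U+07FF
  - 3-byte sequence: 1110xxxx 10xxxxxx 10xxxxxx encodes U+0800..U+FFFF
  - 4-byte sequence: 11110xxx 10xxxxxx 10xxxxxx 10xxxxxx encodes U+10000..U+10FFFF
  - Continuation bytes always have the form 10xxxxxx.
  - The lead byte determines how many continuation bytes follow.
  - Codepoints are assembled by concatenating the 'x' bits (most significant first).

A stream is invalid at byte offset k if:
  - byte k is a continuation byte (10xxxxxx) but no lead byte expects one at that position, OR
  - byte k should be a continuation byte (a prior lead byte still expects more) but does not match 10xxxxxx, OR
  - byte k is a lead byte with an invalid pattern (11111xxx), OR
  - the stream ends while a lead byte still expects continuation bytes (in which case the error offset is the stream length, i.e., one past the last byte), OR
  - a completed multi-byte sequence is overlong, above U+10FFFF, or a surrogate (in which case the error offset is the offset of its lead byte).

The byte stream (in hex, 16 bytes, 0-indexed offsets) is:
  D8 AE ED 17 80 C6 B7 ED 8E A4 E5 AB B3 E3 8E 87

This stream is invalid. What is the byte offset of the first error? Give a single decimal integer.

Byte[0]=D8: 2-byte lead, need 1 cont bytes. acc=0x18
Byte[1]=AE: continuation. acc=(acc<<6)|0x2E=0x62E
Completed: cp=U+062E (starts at byte 0)
Byte[2]=ED: 3-byte lead, need 2 cont bytes. acc=0xD
Byte[3]=17: expected 10xxxxxx continuation. INVALID

Answer: 3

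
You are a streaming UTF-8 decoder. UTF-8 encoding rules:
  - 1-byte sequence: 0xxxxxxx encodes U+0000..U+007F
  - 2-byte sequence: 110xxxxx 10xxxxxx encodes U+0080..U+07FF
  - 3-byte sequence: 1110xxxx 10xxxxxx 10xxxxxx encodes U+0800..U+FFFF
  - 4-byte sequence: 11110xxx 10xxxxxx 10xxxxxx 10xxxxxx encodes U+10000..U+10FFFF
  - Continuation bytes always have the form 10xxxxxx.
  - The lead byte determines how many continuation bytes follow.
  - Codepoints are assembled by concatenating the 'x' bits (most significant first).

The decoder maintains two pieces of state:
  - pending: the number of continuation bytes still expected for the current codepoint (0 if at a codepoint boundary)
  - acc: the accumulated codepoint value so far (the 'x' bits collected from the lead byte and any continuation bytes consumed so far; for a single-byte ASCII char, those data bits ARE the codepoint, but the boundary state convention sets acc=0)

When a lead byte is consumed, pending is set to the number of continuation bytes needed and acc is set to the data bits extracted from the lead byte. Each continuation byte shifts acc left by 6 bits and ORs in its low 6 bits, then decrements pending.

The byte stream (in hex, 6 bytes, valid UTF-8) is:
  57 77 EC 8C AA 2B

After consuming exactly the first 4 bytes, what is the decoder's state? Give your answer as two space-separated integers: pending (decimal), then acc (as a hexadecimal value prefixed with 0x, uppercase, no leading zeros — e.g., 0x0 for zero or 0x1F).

Byte[0]=57: 1-byte. pending=0, acc=0x0
Byte[1]=77: 1-byte. pending=0, acc=0x0
Byte[2]=EC: 3-byte lead. pending=2, acc=0xC
Byte[3]=8C: continuation. acc=(acc<<6)|0x0C=0x30C, pending=1

Answer: 1 0x30C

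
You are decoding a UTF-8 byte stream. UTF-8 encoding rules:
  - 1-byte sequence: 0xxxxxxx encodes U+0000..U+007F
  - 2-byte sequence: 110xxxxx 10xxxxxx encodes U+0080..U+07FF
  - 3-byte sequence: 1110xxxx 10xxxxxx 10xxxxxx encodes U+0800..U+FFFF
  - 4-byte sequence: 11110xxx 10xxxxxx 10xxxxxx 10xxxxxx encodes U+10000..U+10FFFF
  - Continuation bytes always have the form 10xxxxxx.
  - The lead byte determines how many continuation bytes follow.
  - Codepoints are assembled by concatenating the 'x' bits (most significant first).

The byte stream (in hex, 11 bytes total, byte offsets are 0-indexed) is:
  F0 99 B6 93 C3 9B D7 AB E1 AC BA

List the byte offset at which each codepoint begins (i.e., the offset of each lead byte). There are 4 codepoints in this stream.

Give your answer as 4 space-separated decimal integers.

Answer: 0 4 6 8

Derivation:
Byte[0]=F0: 4-byte lead, need 3 cont bytes. acc=0x0
Byte[1]=99: continuation. acc=(acc<<6)|0x19=0x19
Byte[2]=B6: continuation. acc=(acc<<6)|0x36=0x676
Byte[3]=93: continuation. acc=(acc<<6)|0x13=0x19D93
Completed: cp=U+19D93 (starts at byte 0)
Byte[4]=C3: 2-byte lead, need 1 cont bytes. acc=0x3
Byte[5]=9B: continuation. acc=(acc<<6)|0x1B=0xDB
Completed: cp=U+00DB (starts at byte 4)
Byte[6]=D7: 2-byte lead, need 1 cont bytes. acc=0x17
Byte[7]=AB: continuation. acc=(acc<<6)|0x2B=0x5EB
Completed: cp=U+05EB (starts at byte 6)
Byte[8]=E1: 3-byte lead, need 2 cont bytes. acc=0x1
Byte[9]=AC: continuation. acc=(acc<<6)|0x2C=0x6C
Byte[10]=BA: continuation. acc=(acc<<6)|0x3A=0x1B3A
Completed: cp=U+1B3A (starts at byte 8)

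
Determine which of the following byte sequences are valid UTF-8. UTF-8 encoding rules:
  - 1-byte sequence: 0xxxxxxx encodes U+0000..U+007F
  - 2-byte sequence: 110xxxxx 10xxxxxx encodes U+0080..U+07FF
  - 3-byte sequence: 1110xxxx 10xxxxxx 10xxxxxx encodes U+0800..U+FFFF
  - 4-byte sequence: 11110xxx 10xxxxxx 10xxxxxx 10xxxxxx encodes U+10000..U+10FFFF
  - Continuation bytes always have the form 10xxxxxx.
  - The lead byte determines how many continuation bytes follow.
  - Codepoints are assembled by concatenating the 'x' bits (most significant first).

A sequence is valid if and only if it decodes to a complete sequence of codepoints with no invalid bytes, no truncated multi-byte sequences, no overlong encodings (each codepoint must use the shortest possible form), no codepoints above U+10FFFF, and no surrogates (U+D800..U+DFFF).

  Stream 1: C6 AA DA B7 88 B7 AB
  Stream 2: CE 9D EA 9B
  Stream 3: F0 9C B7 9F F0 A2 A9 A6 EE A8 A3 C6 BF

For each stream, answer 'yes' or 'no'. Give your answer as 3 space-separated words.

Answer: no no yes

Derivation:
Stream 1: error at byte offset 4. INVALID
Stream 2: error at byte offset 4. INVALID
Stream 3: decodes cleanly. VALID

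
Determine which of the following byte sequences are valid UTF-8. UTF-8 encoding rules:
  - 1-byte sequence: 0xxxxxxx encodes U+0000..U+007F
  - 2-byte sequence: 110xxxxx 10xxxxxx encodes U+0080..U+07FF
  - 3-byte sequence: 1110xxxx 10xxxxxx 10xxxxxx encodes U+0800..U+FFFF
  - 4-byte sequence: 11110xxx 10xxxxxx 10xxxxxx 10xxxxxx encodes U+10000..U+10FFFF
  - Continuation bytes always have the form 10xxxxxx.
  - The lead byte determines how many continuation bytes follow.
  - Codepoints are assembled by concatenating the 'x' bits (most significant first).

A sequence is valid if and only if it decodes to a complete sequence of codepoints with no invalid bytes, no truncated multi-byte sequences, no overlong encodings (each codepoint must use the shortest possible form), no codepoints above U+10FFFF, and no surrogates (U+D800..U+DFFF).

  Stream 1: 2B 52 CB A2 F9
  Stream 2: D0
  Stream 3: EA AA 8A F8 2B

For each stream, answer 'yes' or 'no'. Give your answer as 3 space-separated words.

Stream 1: error at byte offset 4. INVALID
Stream 2: error at byte offset 1. INVALID
Stream 3: error at byte offset 3. INVALID

Answer: no no no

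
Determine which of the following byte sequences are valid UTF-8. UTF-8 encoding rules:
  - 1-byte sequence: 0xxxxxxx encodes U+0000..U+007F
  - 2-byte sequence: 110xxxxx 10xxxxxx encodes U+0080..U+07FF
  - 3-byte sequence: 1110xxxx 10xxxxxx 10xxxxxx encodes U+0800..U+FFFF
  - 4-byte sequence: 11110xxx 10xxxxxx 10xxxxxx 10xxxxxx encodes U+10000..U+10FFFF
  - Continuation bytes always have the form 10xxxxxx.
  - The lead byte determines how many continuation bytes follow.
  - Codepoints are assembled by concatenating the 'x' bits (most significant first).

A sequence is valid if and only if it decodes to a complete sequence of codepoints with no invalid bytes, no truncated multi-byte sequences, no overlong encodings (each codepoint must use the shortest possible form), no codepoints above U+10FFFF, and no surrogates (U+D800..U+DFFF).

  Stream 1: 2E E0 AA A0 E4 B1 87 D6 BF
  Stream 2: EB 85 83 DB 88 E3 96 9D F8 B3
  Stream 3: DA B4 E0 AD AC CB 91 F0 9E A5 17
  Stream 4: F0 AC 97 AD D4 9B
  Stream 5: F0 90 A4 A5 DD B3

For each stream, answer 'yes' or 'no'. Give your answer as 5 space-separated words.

Stream 1: decodes cleanly. VALID
Stream 2: error at byte offset 8. INVALID
Stream 3: error at byte offset 10. INVALID
Stream 4: decodes cleanly. VALID
Stream 5: decodes cleanly. VALID

Answer: yes no no yes yes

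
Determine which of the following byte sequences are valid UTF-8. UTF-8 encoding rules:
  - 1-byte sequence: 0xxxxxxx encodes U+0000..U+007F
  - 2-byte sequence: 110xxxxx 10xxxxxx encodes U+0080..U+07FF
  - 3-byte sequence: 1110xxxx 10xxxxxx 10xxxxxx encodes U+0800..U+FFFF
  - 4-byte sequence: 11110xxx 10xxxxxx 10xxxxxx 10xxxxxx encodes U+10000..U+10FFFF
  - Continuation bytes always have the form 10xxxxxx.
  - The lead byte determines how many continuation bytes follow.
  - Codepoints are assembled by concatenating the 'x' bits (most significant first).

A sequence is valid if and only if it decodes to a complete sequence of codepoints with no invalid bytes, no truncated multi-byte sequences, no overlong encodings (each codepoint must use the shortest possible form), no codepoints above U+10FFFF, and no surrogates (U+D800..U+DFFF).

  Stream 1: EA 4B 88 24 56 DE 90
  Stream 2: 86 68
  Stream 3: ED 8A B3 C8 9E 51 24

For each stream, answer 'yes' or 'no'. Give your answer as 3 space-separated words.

Stream 1: error at byte offset 1. INVALID
Stream 2: error at byte offset 0. INVALID
Stream 3: decodes cleanly. VALID

Answer: no no yes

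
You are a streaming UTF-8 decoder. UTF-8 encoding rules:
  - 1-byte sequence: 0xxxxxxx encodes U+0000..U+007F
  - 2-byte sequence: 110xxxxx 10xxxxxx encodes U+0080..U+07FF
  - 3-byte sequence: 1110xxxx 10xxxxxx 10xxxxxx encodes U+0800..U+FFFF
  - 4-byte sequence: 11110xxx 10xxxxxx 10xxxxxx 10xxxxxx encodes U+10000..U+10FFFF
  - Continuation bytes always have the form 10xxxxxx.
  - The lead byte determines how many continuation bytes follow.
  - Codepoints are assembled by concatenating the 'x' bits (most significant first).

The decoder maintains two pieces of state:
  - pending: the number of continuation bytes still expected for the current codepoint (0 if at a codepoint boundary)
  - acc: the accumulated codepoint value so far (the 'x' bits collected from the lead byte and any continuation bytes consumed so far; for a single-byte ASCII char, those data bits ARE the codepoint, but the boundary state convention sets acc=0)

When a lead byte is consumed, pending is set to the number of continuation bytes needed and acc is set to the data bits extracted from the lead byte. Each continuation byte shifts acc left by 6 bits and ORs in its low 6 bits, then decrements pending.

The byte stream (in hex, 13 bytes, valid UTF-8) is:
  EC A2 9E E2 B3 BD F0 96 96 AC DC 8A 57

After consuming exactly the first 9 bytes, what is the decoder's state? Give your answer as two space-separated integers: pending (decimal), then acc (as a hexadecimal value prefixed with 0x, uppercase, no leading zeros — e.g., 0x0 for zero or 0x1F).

Answer: 1 0x596

Derivation:
Byte[0]=EC: 3-byte lead. pending=2, acc=0xC
Byte[1]=A2: continuation. acc=(acc<<6)|0x22=0x322, pending=1
Byte[2]=9E: continuation. acc=(acc<<6)|0x1E=0xC89E, pending=0
Byte[3]=E2: 3-byte lead. pending=2, acc=0x2
Byte[4]=B3: continuation. acc=(acc<<6)|0x33=0xB3, pending=1
Byte[5]=BD: continuation. acc=(acc<<6)|0x3D=0x2CFD, pending=0
Byte[6]=F0: 4-byte lead. pending=3, acc=0x0
Byte[7]=96: continuation. acc=(acc<<6)|0x16=0x16, pending=2
Byte[8]=96: continuation. acc=(acc<<6)|0x16=0x596, pending=1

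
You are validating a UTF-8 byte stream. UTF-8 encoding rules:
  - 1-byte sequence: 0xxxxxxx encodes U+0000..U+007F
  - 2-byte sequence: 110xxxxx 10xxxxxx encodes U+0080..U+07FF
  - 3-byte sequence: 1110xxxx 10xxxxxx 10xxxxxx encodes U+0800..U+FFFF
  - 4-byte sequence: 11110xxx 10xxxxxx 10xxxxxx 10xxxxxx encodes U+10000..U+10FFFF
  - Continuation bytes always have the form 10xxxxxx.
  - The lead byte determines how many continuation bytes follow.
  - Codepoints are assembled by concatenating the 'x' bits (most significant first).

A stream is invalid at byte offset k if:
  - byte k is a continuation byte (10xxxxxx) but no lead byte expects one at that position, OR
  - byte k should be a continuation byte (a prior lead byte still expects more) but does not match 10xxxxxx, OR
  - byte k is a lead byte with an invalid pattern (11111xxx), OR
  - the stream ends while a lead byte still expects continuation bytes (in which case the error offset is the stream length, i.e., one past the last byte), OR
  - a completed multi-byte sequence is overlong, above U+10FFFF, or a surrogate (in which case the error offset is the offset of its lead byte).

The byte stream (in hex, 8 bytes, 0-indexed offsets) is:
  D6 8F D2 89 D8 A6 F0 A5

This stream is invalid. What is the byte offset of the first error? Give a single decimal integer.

Answer: 8

Derivation:
Byte[0]=D6: 2-byte lead, need 1 cont bytes. acc=0x16
Byte[1]=8F: continuation. acc=(acc<<6)|0x0F=0x58F
Completed: cp=U+058F (starts at byte 0)
Byte[2]=D2: 2-byte lead, need 1 cont bytes. acc=0x12
Byte[3]=89: continuation. acc=(acc<<6)|0x09=0x489
Completed: cp=U+0489 (starts at byte 2)
Byte[4]=D8: 2-byte lead, need 1 cont bytes. acc=0x18
Byte[5]=A6: continuation. acc=(acc<<6)|0x26=0x626
Completed: cp=U+0626 (starts at byte 4)
Byte[6]=F0: 4-byte lead, need 3 cont bytes. acc=0x0
Byte[7]=A5: continuation. acc=(acc<<6)|0x25=0x25
Byte[8]: stream ended, expected continuation. INVALID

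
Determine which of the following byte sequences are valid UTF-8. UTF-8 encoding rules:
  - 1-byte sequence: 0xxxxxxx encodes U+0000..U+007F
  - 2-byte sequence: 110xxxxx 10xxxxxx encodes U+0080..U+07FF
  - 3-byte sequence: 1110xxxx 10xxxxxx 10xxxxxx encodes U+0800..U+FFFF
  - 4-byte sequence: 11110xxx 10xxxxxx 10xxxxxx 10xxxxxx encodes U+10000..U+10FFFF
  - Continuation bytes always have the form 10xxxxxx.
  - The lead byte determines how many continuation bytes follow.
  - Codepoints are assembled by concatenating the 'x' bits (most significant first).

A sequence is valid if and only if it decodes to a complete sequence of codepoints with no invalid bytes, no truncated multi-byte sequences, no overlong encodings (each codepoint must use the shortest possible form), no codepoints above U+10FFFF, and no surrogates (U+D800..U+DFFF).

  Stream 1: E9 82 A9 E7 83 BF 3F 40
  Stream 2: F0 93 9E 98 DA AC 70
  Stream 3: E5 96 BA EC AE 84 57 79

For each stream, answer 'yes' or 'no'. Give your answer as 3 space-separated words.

Stream 1: decodes cleanly. VALID
Stream 2: decodes cleanly. VALID
Stream 3: decodes cleanly. VALID

Answer: yes yes yes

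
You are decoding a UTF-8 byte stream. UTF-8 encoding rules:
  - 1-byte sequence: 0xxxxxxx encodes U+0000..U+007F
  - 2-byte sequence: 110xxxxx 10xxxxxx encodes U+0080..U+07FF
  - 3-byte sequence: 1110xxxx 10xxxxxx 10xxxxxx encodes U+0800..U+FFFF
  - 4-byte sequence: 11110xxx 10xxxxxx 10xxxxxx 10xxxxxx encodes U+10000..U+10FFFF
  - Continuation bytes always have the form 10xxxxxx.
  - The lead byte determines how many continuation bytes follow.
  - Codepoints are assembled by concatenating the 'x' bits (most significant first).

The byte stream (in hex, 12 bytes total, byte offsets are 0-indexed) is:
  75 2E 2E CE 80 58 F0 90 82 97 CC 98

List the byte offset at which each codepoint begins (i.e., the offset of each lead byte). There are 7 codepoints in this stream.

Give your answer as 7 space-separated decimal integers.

Answer: 0 1 2 3 5 6 10

Derivation:
Byte[0]=75: 1-byte ASCII. cp=U+0075
Byte[1]=2E: 1-byte ASCII. cp=U+002E
Byte[2]=2E: 1-byte ASCII. cp=U+002E
Byte[3]=CE: 2-byte lead, need 1 cont bytes. acc=0xE
Byte[4]=80: continuation. acc=(acc<<6)|0x00=0x380
Completed: cp=U+0380 (starts at byte 3)
Byte[5]=58: 1-byte ASCII. cp=U+0058
Byte[6]=F0: 4-byte lead, need 3 cont bytes. acc=0x0
Byte[7]=90: continuation. acc=(acc<<6)|0x10=0x10
Byte[8]=82: continuation. acc=(acc<<6)|0x02=0x402
Byte[9]=97: continuation. acc=(acc<<6)|0x17=0x10097
Completed: cp=U+10097 (starts at byte 6)
Byte[10]=CC: 2-byte lead, need 1 cont bytes. acc=0xC
Byte[11]=98: continuation. acc=(acc<<6)|0x18=0x318
Completed: cp=U+0318 (starts at byte 10)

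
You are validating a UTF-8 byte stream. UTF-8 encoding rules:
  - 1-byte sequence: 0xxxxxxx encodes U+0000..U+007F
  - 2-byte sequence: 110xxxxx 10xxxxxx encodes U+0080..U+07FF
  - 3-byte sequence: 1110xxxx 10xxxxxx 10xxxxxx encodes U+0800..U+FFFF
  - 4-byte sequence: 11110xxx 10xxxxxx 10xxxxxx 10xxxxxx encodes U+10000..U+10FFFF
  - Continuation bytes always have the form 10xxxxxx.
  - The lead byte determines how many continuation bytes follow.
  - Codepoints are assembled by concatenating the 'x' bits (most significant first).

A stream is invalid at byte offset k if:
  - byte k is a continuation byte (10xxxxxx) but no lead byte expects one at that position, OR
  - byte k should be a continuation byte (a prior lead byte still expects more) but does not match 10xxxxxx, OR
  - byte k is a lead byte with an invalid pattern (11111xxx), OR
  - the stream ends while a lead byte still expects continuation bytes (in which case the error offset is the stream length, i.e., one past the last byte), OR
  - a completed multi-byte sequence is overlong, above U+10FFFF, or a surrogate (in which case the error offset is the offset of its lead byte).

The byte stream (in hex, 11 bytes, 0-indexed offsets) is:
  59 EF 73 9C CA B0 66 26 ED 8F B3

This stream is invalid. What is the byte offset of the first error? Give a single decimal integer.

Byte[0]=59: 1-byte ASCII. cp=U+0059
Byte[1]=EF: 3-byte lead, need 2 cont bytes. acc=0xF
Byte[2]=73: expected 10xxxxxx continuation. INVALID

Answer: 2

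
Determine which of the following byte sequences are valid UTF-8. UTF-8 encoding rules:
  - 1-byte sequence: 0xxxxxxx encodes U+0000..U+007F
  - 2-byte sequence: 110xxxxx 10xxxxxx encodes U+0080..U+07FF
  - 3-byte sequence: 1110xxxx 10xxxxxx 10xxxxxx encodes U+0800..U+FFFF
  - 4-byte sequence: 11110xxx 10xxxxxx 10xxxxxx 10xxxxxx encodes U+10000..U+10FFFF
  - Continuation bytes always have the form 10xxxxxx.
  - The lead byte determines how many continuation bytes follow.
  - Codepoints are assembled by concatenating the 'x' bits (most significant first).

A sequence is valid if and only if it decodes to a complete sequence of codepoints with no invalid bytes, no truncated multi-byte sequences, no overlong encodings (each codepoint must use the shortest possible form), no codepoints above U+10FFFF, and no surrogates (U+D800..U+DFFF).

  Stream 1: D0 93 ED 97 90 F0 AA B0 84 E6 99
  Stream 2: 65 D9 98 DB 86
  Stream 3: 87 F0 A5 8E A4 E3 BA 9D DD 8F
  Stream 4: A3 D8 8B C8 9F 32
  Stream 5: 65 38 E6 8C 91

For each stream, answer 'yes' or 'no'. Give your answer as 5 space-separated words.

Answer: no yes no no yes

Derivation:
Stream 1: error at byte offset 11. INVALID
Stream 2: decodes cleanly. VALID
Stream 3: error at byte offset 0. INVALID
Stream 4: error at byte offset 0. INVALID
Stream 5: decodes cleanly. VALID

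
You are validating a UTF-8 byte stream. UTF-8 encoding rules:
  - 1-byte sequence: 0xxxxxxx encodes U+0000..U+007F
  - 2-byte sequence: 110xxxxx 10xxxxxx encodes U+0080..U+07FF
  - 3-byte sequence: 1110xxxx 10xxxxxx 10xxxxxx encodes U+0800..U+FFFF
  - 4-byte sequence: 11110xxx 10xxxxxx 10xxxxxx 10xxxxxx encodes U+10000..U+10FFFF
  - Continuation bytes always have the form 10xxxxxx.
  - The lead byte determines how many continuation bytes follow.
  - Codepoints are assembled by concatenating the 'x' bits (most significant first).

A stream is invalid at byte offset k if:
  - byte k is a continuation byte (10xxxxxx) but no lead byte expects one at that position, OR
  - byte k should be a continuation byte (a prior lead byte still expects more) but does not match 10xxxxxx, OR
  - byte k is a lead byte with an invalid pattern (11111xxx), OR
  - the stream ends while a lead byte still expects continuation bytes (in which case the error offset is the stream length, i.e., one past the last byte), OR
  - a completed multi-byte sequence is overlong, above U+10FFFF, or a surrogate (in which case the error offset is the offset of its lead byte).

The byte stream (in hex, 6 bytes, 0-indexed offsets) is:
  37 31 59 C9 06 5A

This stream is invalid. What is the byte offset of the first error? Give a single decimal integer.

Byte[0]=37: 1-byte ASCII. cp=U+0037
Byte[1]=31: 1-byte ASCII. cp=U+0031
Byte[2]=59: 1-byte ASCII. cp=U+0059
Byte[3]=C9: 2-byte lead, need 1 cont bytes. acc=0x9
Byte[4]=06: expected 10xxxxxx continuation. INVALID

Answer: 4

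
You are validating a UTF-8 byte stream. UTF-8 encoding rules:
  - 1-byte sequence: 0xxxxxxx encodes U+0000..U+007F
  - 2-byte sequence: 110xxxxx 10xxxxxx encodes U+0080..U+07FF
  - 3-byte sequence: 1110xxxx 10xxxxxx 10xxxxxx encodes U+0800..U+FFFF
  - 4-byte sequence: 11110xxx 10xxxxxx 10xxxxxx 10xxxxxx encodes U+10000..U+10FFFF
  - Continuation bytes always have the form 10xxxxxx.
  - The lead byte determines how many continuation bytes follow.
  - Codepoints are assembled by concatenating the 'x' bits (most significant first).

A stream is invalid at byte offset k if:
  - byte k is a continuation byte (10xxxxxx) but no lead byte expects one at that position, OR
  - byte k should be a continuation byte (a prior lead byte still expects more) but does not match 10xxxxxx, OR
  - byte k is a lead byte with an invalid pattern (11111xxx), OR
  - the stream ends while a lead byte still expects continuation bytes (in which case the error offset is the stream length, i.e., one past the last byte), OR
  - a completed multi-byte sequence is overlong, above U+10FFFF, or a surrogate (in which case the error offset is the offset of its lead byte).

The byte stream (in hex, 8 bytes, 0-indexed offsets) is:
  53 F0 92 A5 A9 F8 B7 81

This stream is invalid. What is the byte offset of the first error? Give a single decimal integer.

Answer: 5

Derivation:
Byte[0]=53: 1-byte ASCII. cp=U+0053
Byte[1]=F0: 4-byte lead, need 3 cont bytes. acc=0x0
Byte[2]=92: continuation. acc=(acc<<6)|0x12=0x12
Byte[3]=A5: continuation. acc=(acc<<6)|0x25=0x4A5
Byte[4]=A9: continuation. acc=(acc<<6)|0x29=0x12969
Completed: cp=U+12969 (starts at byte 1)
Byte[5]=F8: INVALID lead byte (not 0xxx/110x/1110/11110)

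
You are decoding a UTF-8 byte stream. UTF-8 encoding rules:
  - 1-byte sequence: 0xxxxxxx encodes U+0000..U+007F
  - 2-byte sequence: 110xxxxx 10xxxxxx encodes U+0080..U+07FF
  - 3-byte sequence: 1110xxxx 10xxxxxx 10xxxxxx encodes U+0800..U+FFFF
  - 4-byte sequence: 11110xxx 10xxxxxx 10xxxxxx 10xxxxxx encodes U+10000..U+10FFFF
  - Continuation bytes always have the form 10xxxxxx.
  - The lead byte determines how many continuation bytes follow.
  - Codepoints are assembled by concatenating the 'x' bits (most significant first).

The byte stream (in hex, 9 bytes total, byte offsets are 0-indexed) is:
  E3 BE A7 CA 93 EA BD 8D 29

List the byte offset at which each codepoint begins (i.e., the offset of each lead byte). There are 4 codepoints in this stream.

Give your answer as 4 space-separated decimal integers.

Byte[0]=E3: 3-byte lead, need 2 cont bytes. acc=0x3
Byte[1]=BE: continuation. acc=(acc<<6)|0x3E=0xFE
Byte[2]=A7: continuation. acc=(acc<<6)|0x27=0x3FA7
Completed: cp=U+3FA7 (starts at byte 0)
Byte[3]=CA: 2-byte lead, need 1 cont bytes. acc=0xA
Byte[4]=93: continuation. acc=(acc<<6)|0x13=0x293
Completed: cp=U+0293 (starts at byte 3)
Byte[5]=EA: 3-byte lead, need 2 cont bytes. acc=0xA
Byte[6]=BD: continuation. acc=(acc<<6)|0x3D=0x2BD
Byte[7]=8D: continuation. acc=(acc<<6)|0x0D=0xAF4D
Completed: cp=U+AF4D (starts at byte 5)
Byte[8]=29: 1-byte ASCII. cp=U+0029

Answer: 0 3 5 8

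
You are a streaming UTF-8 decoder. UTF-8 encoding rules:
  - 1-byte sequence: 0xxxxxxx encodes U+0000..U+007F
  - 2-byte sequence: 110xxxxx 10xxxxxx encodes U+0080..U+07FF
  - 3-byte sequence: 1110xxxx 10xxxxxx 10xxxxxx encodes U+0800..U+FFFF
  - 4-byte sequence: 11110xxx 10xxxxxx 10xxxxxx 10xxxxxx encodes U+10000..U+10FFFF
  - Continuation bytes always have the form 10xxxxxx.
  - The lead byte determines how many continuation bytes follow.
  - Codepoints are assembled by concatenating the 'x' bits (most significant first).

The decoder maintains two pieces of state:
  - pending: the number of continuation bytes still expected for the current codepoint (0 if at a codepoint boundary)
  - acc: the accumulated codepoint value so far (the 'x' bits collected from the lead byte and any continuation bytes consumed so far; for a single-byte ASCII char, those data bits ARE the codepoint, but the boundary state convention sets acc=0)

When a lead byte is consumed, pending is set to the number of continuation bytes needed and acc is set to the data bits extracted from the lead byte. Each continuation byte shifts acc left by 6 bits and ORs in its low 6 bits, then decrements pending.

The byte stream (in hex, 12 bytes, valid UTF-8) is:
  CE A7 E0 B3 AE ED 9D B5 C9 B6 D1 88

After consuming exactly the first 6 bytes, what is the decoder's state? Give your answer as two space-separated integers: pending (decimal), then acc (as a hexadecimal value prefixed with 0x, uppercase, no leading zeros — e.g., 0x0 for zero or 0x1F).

Byte[0]=CE: 2-byte lead. pending=1, acc=0xE
Byte[1]=A7: continuation. acc=(acc<<6)|0x27=0x3A7, pending=0
Byte[2]=E0: 3-byte lead. pending=2, acc=0x0
Byte[3]=B3: continuation. acc=(acc<<6)|0x33=0x33, pending=1
Byte[4]=AE: continuation. acc=(acc<<6)|0x2E=0xCEE, pending=0
Byte[5]=ED: 3-byte lead. pending=2, acc=0xD

Answer: 2 0xD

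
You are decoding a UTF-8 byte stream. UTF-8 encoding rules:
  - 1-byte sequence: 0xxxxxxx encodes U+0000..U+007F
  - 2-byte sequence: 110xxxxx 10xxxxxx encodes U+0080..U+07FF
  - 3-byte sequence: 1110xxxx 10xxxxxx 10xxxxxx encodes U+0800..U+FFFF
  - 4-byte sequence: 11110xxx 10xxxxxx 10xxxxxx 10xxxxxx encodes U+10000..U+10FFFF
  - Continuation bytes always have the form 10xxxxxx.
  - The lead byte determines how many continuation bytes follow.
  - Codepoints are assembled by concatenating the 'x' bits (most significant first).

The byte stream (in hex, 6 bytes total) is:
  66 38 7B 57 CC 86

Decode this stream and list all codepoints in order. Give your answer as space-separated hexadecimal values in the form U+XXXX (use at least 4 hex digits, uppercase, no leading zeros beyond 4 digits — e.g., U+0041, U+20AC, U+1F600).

Byte[0]=66: 1-byte ASCII. cp=U+0066
Byte[1]=38: 1-byte ASCII. cp=U+0038
Byte[2]=7B: 1-byte ASCII. cp=U+007B
Byte[3]=57: 1-byte ASCII. cp=U+0057
Byte[4]=CC: 2-byte lead, need 1 cont bytes. acc=0xC
Byte[5]=86: continuation. acc=(acc<<6)|0x06=0x306
Completed: cp=U+0306 (starts at byte 4)

Answer: U+0066 U+0038 U+007B U+0057 U+0306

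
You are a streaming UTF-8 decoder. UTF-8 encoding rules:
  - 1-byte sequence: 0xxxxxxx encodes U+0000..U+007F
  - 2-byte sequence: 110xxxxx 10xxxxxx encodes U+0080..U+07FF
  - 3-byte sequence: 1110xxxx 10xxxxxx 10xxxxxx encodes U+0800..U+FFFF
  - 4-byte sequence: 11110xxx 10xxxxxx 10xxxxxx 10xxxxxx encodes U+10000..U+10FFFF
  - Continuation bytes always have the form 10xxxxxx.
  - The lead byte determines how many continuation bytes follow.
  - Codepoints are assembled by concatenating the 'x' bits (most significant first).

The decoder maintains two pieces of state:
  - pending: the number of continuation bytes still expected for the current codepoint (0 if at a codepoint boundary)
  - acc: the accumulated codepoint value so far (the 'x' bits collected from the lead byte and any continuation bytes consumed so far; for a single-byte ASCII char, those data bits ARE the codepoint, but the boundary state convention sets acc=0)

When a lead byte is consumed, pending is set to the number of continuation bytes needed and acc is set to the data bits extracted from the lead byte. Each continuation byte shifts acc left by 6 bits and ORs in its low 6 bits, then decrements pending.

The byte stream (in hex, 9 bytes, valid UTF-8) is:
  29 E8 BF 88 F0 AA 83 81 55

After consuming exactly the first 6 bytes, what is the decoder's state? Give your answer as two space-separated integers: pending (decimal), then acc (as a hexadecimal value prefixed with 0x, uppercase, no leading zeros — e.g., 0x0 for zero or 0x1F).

Answer: 2 0x2A

Derivation:
Byte[0]=29: 1-byte. pending=0, acc=0x0
Byte[1]=E8: 3-byte lead. pending=2, acc=0x8
Byte[2]=BF: continuation. acc=(acc<<6)|0x3F=0x23F, pending=1
Byte[3]=88: continuation. acc=(acc<<6)|0x08=0x8FC8, pending=0
Byte[4]=F0: 4-byte lead. pending=3, acc=0x0
Byte[5]=AA: continuation. acc=(acc<<6)|0x2A=0x2A, pending=2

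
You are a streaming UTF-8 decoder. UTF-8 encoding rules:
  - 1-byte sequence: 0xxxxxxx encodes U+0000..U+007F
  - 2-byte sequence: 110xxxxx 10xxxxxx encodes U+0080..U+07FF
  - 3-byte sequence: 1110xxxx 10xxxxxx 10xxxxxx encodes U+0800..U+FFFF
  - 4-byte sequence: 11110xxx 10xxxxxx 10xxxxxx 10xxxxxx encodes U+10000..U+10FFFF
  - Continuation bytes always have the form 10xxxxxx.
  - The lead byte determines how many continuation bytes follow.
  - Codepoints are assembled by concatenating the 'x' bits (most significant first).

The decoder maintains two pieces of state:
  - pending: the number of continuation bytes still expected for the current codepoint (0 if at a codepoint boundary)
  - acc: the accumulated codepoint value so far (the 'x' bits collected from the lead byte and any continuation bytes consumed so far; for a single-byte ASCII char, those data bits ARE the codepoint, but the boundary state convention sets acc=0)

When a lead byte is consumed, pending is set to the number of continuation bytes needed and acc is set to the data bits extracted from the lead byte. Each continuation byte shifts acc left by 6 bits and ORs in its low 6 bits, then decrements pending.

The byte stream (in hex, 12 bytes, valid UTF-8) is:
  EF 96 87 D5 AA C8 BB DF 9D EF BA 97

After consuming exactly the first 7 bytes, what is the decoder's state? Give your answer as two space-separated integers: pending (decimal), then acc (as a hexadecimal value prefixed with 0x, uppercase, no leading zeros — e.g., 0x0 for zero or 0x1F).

Answer: 0 0x23B

Derivation:
Byte[0]=EF: 3-byte lead. pending=2, acc=0xF
Byte[1]=96: continuation. acc=(acc<<6)|0x16=0x3D6, pending=1
Byte[2]=87: continuation. acc=(acc<<6)|0x07=0xF587, pending=0
Byte[3]=D5: 2-byte lead. pending=1, acc=0x15
Byte[4]=AA: continuation. acc=(acc<<6)|0x2A=0x56A, pending=0
Byte[5]=C8: 2-byte lead. pending=1, acc=0x8
Byte[6]=BB: continuation. acc=(acc<<6)|0x3B=0x23B, pending=0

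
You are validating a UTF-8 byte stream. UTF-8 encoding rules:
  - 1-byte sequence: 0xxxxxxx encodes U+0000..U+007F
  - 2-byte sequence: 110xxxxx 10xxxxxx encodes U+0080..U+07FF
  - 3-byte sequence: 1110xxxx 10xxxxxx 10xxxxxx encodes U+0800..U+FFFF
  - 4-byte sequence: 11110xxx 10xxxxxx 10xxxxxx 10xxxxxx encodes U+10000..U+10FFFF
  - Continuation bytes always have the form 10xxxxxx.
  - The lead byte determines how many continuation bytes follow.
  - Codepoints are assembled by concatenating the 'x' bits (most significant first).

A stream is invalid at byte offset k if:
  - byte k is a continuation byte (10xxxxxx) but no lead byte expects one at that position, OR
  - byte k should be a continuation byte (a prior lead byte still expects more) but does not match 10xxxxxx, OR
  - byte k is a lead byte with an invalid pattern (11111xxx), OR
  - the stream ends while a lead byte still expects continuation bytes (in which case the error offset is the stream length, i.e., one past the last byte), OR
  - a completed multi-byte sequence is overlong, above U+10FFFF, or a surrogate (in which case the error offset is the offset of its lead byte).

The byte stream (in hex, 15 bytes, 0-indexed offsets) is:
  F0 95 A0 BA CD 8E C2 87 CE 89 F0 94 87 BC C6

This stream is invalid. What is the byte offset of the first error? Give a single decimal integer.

Byte[0]=F0: 4-byte lead, need 3 cont bytes. acc=0x0
Byte[1]=95: continuation. acc=(acc<<6)|0x15=0x15
Byte[2]=A0: continuation. acc=(acc<<6)|0x20=0x560
Byte[3]=BA: continuation. acc=(acc<<6)|0x3A=0x1583A
Completed: cp=U+1583A (starts at byte 0)
Byte[4]=CD: 2-byte lead, need 1 cont bytes. acc=0xD
Byte[5]=8E: continuation. acc=(acc<<6)|0x0E=0x34E
Completed: cp=U+034E (starts at byte 4)
Byte[6]=C2: 2-byte lead, need 1 cont bytes. acc=0x2
Byte[7]=87: continuation. acc=(acc<<6)|0x07=0x87
Completed: cp=U+0087 (starts at byte 6)
Byte[8]=CE: 2-byte lead, need 1 cont bytes. acc=0xE
Byte[9]=89: continuation. acc=(acc<<6)|0x09=0x389
Completed: cp=U+0389 (starts at byte 8)
Byte[10]=F0: 4-byte lead, need 3 cont bytes. acc=0x0
Byte[11]=94: continuation. acc=(acc<<6)|0x14=0x14
Byte[12]=87: continuation. acc=(acc<<6)|0x07=0x507
Byte[13]=BC: continuation. acc=(acc<<6)|0x3C=0x141FC
Completed: cp=U+141FC (starts at byte 10)
Byte[14]=C6: 2-byte lead, need 1 cont bytes. acc=0x6
Byte[15]: stream ended, expected continuation. INVALID

Answer: 15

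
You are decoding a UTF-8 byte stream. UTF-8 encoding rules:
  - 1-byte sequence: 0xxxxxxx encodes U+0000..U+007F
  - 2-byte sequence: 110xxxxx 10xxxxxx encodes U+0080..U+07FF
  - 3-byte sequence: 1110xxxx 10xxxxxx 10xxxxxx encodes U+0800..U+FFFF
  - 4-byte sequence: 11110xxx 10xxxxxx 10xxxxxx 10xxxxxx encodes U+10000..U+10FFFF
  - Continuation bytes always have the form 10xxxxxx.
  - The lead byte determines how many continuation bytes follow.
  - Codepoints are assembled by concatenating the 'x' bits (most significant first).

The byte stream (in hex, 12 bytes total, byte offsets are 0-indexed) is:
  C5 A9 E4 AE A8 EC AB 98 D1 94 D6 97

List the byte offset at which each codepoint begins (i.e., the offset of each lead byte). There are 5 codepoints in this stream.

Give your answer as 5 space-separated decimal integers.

Answer: 0 2 5 8 10

Derivation:
Byte[0]=C5: 2-byte lead, need 1 cont bytes. acc=0x5
Byte[1]=A9: continuation. acc=(acc<<6)|0x29=0x169
Completed: cp=U+0169 (starts at byte 0)
Byte[2]=E4: 3-byte lead, need 2 cont bytes. acc=0x4
Byte[3]=AE: continuation. acc=(acc<<6)|0x2E=0x12E
Byte[4]=A8: continuation. acc=(acc<<6)|0x28=0x4BA8
Completed: cp=U+4BA8 (starts at byte 2)
Byte[5]=EC: 3-byte lead, need 2 cont bytes. acc=0xC
Byte[6]=AB: continuation. acc=(acc<<6)|0x2B=0x32B
Byte[7]=98: continuation. acc=(acc<<6)|0x18=0xCAD8
Completed: cp=U+CAD8 (starts at byte 5)
Byte[8]=D1: 2-byte lead, need 1 cont bytes. acc=0x11
Byte[9]=94: continuation. acc=(acc<<6)|0x14=0x454
Completed: cp=U+0454 (starts at byte 8)
Byte[10]=D6: 2-byte lead, need 1 cont bytes. acc=0x16
Byte[11]=97: continuation. acc=(acc<<6)|0x17=0x597
Completed: cp=U+0597 (starts at byte 10)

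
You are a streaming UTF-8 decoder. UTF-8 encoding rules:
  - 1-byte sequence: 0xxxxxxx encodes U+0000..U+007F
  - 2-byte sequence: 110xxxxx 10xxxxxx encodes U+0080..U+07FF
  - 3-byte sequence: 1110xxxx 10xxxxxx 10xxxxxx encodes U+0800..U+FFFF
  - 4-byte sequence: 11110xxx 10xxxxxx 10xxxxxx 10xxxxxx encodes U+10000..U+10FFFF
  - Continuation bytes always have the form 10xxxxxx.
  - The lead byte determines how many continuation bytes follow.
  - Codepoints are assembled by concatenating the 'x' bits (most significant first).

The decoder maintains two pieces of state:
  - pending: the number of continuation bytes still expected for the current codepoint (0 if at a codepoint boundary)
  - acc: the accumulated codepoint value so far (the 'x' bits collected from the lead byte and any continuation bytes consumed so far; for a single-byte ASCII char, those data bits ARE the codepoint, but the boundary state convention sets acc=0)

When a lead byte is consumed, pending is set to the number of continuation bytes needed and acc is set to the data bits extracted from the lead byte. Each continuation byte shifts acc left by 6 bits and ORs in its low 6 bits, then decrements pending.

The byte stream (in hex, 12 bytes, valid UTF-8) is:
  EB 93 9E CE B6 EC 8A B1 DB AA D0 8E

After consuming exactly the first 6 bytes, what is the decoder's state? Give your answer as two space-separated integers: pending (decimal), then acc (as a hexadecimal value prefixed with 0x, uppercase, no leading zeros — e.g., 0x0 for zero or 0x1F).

Answer: 2 0xC

Derivation:
Byte[0]=EB: 3-byte lead. pending=2, acc=0xB
Byte[1]=93: continuation. acc=(acc<<6)|0x13=0x2D3, pending=1
Byte[2]=9E: continuation. acc=(acc<<6)|0x1E=0xB4DE, pending=0
Byte[3]=CE: 2-byte lead. pending=1, acc=0xE
Byte[4]=B6: continuation. acc=(acc<<6)|0x36=0x3B6, pending=0
Byte[5]=EC: 3-byte lead. pending=2, acc=0xC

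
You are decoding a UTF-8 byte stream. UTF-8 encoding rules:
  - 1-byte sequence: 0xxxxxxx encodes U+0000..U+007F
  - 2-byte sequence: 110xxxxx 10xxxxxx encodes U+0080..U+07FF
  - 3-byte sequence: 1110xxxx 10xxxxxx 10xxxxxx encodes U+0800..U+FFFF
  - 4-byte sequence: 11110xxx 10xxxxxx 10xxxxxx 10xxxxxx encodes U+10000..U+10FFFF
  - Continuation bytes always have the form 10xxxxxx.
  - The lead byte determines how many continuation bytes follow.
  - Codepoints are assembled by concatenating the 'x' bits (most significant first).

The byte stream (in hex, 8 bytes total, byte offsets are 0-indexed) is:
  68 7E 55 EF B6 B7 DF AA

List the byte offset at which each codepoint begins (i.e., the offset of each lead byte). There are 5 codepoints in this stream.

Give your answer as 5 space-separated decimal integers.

Byte[0]=68: 1-byte ASCII. cp=U+0068
Byte[1]=7E: 1-byte ASCII. cp=U+007E
Byte[2]=55: 1-byte ASCII. cp=U+0055
Byte[3]=EF: 3-byte lead, need 2 cont bytes. acc=0xF
Byte[4]=B6: continuation. acc=(acc<<6)|0x36=0x3F6
Byte[5]=B7: continuation. acc=(acc<<6)|0x37=0xFDB7
Completed: cp=U+FDB7 (starts at byte 3)
Byte[6]=DF: 2-byte lead, need 1 cont bytes. acc=0x1F
Byte[7]=AA: continuation. acc=(acc<<6)|0x2A=0x7EA
Completed: cp=U+07EA (starts at byte 6)

Answer: 0 1 2 3 6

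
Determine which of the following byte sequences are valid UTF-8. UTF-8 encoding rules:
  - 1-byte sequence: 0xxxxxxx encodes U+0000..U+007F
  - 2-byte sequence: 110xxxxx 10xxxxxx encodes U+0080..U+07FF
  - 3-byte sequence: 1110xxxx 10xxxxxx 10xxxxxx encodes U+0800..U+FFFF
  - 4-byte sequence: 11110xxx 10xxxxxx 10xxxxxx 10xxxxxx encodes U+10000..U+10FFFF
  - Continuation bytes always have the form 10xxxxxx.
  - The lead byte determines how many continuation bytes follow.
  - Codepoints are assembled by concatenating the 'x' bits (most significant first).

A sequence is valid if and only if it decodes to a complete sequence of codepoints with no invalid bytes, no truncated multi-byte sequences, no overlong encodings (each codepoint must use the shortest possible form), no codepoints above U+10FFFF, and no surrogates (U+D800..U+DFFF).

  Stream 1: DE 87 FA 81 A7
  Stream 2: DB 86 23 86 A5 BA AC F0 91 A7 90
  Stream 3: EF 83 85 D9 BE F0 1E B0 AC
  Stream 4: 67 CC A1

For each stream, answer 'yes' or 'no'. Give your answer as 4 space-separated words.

Stream 1: error at byte offset 2. INVALID
Stream 2: error at byte offset 3. INVALID
Stream 3: error at byte offset 6. INVALID
Stream 4: decodes cleanly. VALID

Answer: no no no yes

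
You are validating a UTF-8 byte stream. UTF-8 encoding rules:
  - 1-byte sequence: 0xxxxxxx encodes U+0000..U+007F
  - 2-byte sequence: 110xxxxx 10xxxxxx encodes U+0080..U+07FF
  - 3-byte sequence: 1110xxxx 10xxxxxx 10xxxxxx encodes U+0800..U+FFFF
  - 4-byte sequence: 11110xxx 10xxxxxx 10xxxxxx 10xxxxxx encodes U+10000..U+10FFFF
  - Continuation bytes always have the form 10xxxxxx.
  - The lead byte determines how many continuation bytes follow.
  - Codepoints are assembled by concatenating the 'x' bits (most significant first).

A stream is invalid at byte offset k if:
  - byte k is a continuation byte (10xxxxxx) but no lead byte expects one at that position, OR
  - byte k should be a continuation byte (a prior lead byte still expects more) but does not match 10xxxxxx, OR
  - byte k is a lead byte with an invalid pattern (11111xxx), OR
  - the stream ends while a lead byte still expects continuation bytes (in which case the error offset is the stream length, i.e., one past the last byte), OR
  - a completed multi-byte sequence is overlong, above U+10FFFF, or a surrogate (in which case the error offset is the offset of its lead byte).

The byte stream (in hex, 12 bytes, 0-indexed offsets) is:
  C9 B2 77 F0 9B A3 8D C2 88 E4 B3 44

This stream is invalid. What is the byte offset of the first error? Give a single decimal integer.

Byte[0]=C9: 2-byte lead, need 1 cont bytes. acc=0x9
Byte[1]=B2: continuation. acc=(acc<<6)|0x32=0x272
Completed: cp=U+0272 (starts at byte 0)
Byte[2]=77: 1-byte ASCII. cp=U+0077
Byte[3]=F0: 4-byte lead, need 3 cont bytes. acc=0x0
Byte[4]=9B: continuation. acc=(acc<<6)|0x1B=0x1B
Byte[5]=A3: continuation. acc=(acc<<6)|0x23=0x6E3
Byte[6]=8D: continuation. acc=(acc<<6)|0x0D=0x1B8CD
Completed: cp=U+1B8CD (starts at byte 3)
Byte[7]=C2: 2-byte lead, need 1 cont bytes. acc=0x2
Byte[8]=88: continuation. acc=(acc<<6)|0x08=0x88
Completed: cp=U+0088 (starts at byte 7)
Byte[9]=E4: 3-byte lead, need 2 cont bytes. acc=0x4
Byte[10]=B3: continuation. acc=(acc<<6)|0x33=0x133
Byte[11]=44: expected 10xxxxxx continuation. INVALID

Answer: 11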